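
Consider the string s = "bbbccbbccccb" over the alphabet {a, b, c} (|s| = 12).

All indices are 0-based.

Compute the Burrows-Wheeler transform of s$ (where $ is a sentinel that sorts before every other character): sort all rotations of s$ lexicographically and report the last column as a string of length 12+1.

rank  rotation       last
    0  $bbbccbbccccb  b
    1  b$bbbccbbcccc  c
    2  bbbccbbccccb$  $
    3  bbccbbccccb$b  b
    4  bbccccb$bbbcc  c
    5  bccbbccccb$bb  b
    6  bccccb$bbbccb  b
    7  cb$bbbccbbccc  c
    8  cbbccccb$bbbc  c
    9  ccb$bbbccbbcc  c
   10  ccbbccccb$bbb  b
   11  cccb$bbbccbbc  c
   12  ccccb$bbbccbb  b

bc$bcbbcccbcb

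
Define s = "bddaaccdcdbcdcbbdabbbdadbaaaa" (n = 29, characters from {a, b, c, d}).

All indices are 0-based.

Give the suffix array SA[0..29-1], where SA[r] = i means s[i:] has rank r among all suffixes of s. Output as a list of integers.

[28, 27, 26, 25, 3, 17, 4, 22, 24, 18, 14, 19, 10, 15, 20, 0, 13, 5, 8, 11, 6, 2, 16, 21, 23, 9, 12, 7, 1]

sorted suffixes:
  #0 SA[0]=28  'a'
  #1 SA[1]=27  'aa'
  #2 SA[2]=26  'aaa'
  #3 SA[3]=25  'aaaa'
  #4 SA[4]=3  'aaccdcdbcdcbbdabbbdadbaaaa'
  #5 SA[5]=17  'abbbdadbaaaa'
  #6 SA[6]=4  'accdcdbcdcbbdabbbdadbaaaa'
  #7 SA[7]=22  'adbaaaa'
  #8 SA[8]=24  'baaaa'
  #9 SA[9]=18  'bbbdadbaaaa'
  #10 SA[10]=14  'bbdabbbdadbaaaa'
  #11 SA[11]=19  'bbdadbaaaa'
  #12 SA[12]=10  'bcdcbbdabbbdadbaaaa'
  #13 SA[13]=15  'bdabbbdadbaaaa'
  #14 SA[14]=20  'bdadbaaaa'
  #15 SA[15]=0  'bddaaccdcdbcdcbbdabbbdadbaaaa'
  #16 SA[16]=13  'cbbdabbbdadbaaaa'
  #17 SA[17]=5  'ccdcdbcdcbbdabbbdadbaaaa'
  #18 SA[18]=8  'cdbcdcbbdabbbdadbaaaa'
  #19 SA[19]=11  'cdcbbdabbbdadbaaaa'
  #20 SA[20]=6  'cdcdbcdcbbdabbbdadbaaaa'
  #21 SA[21]=2  'daaccdcdbcdcbbdabbbdadbaaaa'
  #22 SA[22]=16  'dabbbdadbaaaa'
  #23 SA[23]=21  'dadbaaaa'
  #24 SA[24]=23  'dbaaaa'
  #25 SA[25]=9  'dbcdcbbdabbbdadbaaaa'
  #26 SA[26]=12  'dcbbdabbbdadbaaaa'
  #27 SA[27]=7  'dcdbcdcbbdabbbdadbaaaa'
  #28 SA[28]=1  'ddaaccdcdbcdcbbdabbbdadbaaaa'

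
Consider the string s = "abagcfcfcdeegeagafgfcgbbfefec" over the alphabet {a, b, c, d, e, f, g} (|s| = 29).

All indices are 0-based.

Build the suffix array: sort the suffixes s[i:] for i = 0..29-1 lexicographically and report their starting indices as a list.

[0, 16, 14, 2, 1, 22, 23, 28, 8, 6, 4, 20, 9, 13, 27, 10, 25, 11, 7, 5, 19, 26, 24, 17, 15, 21, 3, 12, 18]

rank→(start, suffix):
  0 → (0, 'abagcfcfcdeegeagafgfcgbbfefec')
  1 → (16, 'afgfcgbbfefec')
  2 → (14, 'agafgfcgbbfefec')
  3 → (2, 'agcfcfcdeegeagafgfcgbbfefec')
  4 → (1, 'bagcfcfcdeegeagafgfcgbbfefec')
  5 → (22, 'bbfefec')
  6 → (23, 'bfefec')
  7 → (28, 'c')
  8 → (8, 'cdeegeagafgfcgbbfefec')
  9 → (6, 'cfcdeegeagafgfcgbbfefec')
  10 → (4, 'cfcfcdeegeagafgfcgbbfefec')
  11 → (20, 'cgbbfefec')
  12 → (9, 'deegeagafgfcgbbfefec')
  13 → (13, 'eagafgfcgbbfefec')
  14 → (27, 'ec')
  15 → (10, 'eegeagafgfcgbbfefec')
  16 → (25, 'efec')
  17 → (11, 'egeagafgfcgbbfefec')
  18 → (7, 'fcdeegeagafgfcgbbfefec')
  19 → (5, 'fcfcdeegeagafgfcgbbfefec')
  20 → (19, 'fcgbbfefec')
  21 → (26, 'fec')
  22 → (24, 'fefec')
  23 → (17, 'fgfcgbbfefec')
  24 → (15, 'gafgfcgbbfefec')
  25 → (21, 'gbbfefec')
  26 → (3, 'gcfcfcdeegeagafgfcgbbfefec')
  27 → (12, 'geagafgfcgbbfefec')
  28 → (18, 'gfcgbbfefec')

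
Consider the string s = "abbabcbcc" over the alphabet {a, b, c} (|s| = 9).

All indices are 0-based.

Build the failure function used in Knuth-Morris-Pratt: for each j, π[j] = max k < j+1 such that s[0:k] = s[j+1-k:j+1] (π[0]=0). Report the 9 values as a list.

π[0] = 0
j=1 s[j]='b': π[1]=0 (border '')
j=2 s[j]='b': π[2]=0 (border '')
j=3 s[j]='a': π[3]=1 (border 'a')
j=4 s[j]='b': π[4]=2 (border 'ab')
j=5 s[j]='c': k: 2→0; π[5]=0 (border '')
j=6 s[j]='b': π[6]=0 (border '')
j=7 s[j]='c': π[7]=0 (border '')
j=8 s[j]='c': π[8]=0 (border '')

[0, 0, 0, 1, 2, 0, 0, 0, 0]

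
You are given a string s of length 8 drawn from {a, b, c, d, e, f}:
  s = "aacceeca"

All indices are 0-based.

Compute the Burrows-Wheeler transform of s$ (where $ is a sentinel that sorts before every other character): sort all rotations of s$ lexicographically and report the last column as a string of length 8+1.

rank  rotation   last
    0  $aacceeca  a
    1  a$aacceec  c
    2  aacceeca$  $
    3  acceeca$a  a
    4  ca$aaccee  e
    5  cceeca$aa  a
    6  ceeca$aac  c
    7  eca$aacce  e
    8  eeca$aacc  c

ac$aeacec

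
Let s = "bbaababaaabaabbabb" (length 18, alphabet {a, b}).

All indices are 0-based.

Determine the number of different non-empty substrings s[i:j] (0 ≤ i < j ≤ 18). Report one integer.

rank→(start, suffix):
  0 → (7, 'aaabaabbabb')
  1 → (8, 'aabaabbabb')
  2 → (2, 'aababaaabaabbabb')
  3 → (11, 'aabbabb')
  4 → (5, 'abaaabaabbabb')
  5 → (9, 'abaabbabb')
  6 → (3, 'ababaaabaabbabb')
  7 → (15, 'abb')
  8 → (12, 'abbabb')
  9 → (17, 'b')
  10 → (6, 'baaabaabbabb')
  11 → (1, 'baababaaabaabbabb')
  12 → (10, 'baabbabb')
  13 → (4, 'babaaabaabbabb')
  14 → (14, 'babb')
  15 → (16, 'bb')
  16 → (0, 'bbaababaaabaabbabb')
  17 → (13, 'bbabb')

SA = [7, 8, 2, 11, 5, 9, 3, 15, 12, 17, 6, 1, 10, 4, 14, 16, 0, 13]
[i] adj suffixes → lcp
  [1] 7/8 → 2 ('aa')
  [2] 8/2 → 4 ('aaba')
  [3] 2/11 → 3 ('aab')
  [4] 11/5 → 1 ('a')
  [5] 5/9 → 4 ('abaa')
  [6] 9/3 → 3 ('aba')
  [7] 3/15 → 2 ('ab')
  [8] 15/12 → 3 ('abb')
  [9] 12/17 → 0 ('')
  [10] 17/6 → 1 ('b')
  [11] 6/1 → 3 ('baa')
  [12] 1/10 → 4 ('baab')
  [13] 10/4 → 2 ('ba')
  [14] 4/14 → 3 ('bab')
  [15] 14/16 → 1 ('b')
  [16] 16/0 → 2 ('bb')
  [17] 0/13 → 3 ('bba')

n(n+1)/2 = 18·19/2 = 171
Σ LCP = 0 + 2 + 4 + 3 + 1 + 4 + 3 + 2 + 3 + 0 + 1 + 3 + 4 + 2 + 3 + 1 + 2 + 3 = 41
distinct = 171 − 41 = 130

130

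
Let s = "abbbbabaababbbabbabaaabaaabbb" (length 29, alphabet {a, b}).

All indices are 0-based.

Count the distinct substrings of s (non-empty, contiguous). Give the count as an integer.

sorted suffixes:
  #0 SA[0]=19  'aaabaaabbb'
  #1 SA[1]=23  'aaabbb'
  #2 SA[2]=20  'aabaaabbb'
  #3 SA[3]=7  'aababbbabbabaaabaaabbb'
  #4 SA[4]=24  'aabbb'
  #5 SA[5]=17  'abaaabaaabbb'
  #6 SA[6]=21  'abaaabbb'
  #7 SA[7]=5  'abaababbbabbabaaabaaabbb'
  #8 SA[8]=8  'ababbbabbabaaabaaabbb'
  #9 SA[9]=14  'abbabaaabaaabbb'
  #10 SA[10]=25  'abbb'
  #11 SA[11]=10  'abbbabbabaaabaaabbb'
  #12 SA[12]=0  'abbbbabaababbbabbabaaabaaabbb'
  #13 SA[13]=28  'b'
  #14 SA[14]=18  'baaabaaabbb'
  #15 SA[15]=22  'baaabbb'
  #16 SA[16]=6  'baababbbabbabaaabaaabbb'
  #17 SA[17]=16  'babaaabaaabbb'
  #18 SA[18]=4  'babaababbbabbabaaabaaabbb'
  #19 SA[19]=13  'babbabaaabaaabbb'
  #20 SA[20]=9  'babbbabbabaaabaaabbb'
  #21 SA[21]=27  'bb'
  #22 SA[22]=15  'bbabaaabaaabbb'
  #23 SA[23]=3  'bbabaababbbabbabaaabaaabbb'
  #24 SA[24]=12  'bbabbabaaabaaabbb'
  #25 SA[25]=26  'bbb'
  #26 SA[26]=2  'bbbabaababbbabbabaaabaaabbb'
  #27 SA[27]=11  'bbbabbabaaabaaabbb'
  #28 SA[28]=1  'bbbbabaababbbabbabaaabaaabbb'

SA = [19, 23, 20, 7, 24, 17, 21, 5, 8, 14, 25, 10, 0, 28, 18, 22, 6, 16, 4, 13, 9, 27, 15, 3, 12, 26, 2, 11, 1]
[i] adj suffixes → lcp
  [1] 19/23 → 4 ('aaab')
  [2] 23/20 → 2 ('aa')
  [3] 20/7 → 4 ('aaba')
  [4] 7/24 → 3 ('aab')
  [5] 24/17 → 1 ('a')
  [6] 17/21 → 6 ('abaaab')
  [7] 21/5 → 4 ('abaa')
  [8] 5/8 → 3 ('aba')
  [9] 8/14 → 2 ('ab')
  [10] 14/25 → 3 ('abb')
  [11] 25/10 → 4 ('abbb')
  [12] 10/0 → 4 ('abbb')
  [13] 0/28 → 0 ('')
  [14] 28/18 → 1 ('b')
  [15] 18/22 → 5 ('baaab')
  [16] 22/6 → 3 ('baa')
  [17] 6/16 → 2 ('ba')
  [18] 16/4 → 5 ('babaa')
  [19] 4/13 → 3 ('bab')
  [20] 13/9 → 4 ('babb')
  [21] 9/27 → 1 ('b')
  [22] 27/15 → 2 ('bb')
  [23] 15/3 → 6 ('bbabaa')
  [24] 3/12 → 4 ('bbab')
  [25] 12/26 → 2 ('bb')
  [26] 26/2 → 3 ('bbb')
  [27] 2/11 → 5 ('bbbab')
  [28] 11/1 → 3 ('bbb')

n(n+1)/2 = 29·30/2 = 435
Σ LCP = 0 + 4 + 2 + 4 + 3 + 1 + 6 + 4 + 3 + 2 + 3 + 4 + 4 + 0 + 1 + 5 + 3 + 2 + 5 + 3 + 4 + 1 + 2 + 6 + 4 + 2 + 3 + 5 + 3 = 89
distinct = 435 − 89 = 346

346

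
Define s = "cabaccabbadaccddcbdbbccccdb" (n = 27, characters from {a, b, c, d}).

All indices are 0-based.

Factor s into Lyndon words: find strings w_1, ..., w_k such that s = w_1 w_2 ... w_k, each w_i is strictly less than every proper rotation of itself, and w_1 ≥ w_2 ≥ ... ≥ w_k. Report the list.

emit factor 1: 'c' (i=0, period=1)
emit factor 2: 'abaccabbadaccddcbdbbccccdb' (i=1, period=26)

["c", "abaccabbadaccddcbdbbccccdb"]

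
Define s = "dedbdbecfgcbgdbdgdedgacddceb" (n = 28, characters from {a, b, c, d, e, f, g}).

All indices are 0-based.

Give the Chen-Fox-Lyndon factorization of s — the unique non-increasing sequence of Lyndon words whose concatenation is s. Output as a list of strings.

["de", "d", "bdbecfgcbgdbdgdedg", "acddceb"]

emit factor 1: 'de' (i=0, period=2)
emit factor 2: 'd' (i=2, period=1)
emit factor 3: 'bdbecfgcbgdbdgdedg' (i=3, period=18)
emit factor 4: 'acddceb' (i=21, period=7)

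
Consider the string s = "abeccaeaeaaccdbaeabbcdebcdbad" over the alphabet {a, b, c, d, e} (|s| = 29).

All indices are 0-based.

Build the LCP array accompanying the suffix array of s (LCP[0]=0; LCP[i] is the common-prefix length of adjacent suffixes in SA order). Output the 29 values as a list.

sorted suffixes:
  #0 SA[0]=9  'aaccdbaeabbcdebcdbad'
  #1 SA[1]=17  'abbcdebcdbad'
  #2 SA[2]=0  'abeccaeaeaaccdbaeabbcdebcdbad'
  #3 SA[3]=10  'accdbaeabbcdebcdbad'
  #4 SA[4]=27  'ad'
  #5 SA[5]=7  'aeaaccdbaeabbcdebcdbad'
  #6 SA[6]=15  'aeabbcdebcdbad'
  #7 SA[7]=5  'aeaeaaccdbaeabbcdebcdbad'
  #8 SA[8]=26  'bad'
  #9 SA[9]=14  'baeabbcdebcdbad'
  #10 SA[10]=18  'bbcdebcdbad'
  #11 SA[11]=23  'bcdbad'
  #12 SA[12]=19  'bcdebcdbad'
  #13 SA[13]=1  'beccaeaeaaccdbaeabbcdebcdbad'
  #14 SA[14]=4  'caeaeaaccdbaeabbcdebcdbad'
  #15 SA[15]=3  'ccaeaeaaccdbaeabbcdebcdbad'
  #16 SA[16]=11  'ccdbaeabbcdebcdbad'
  #17 SA[17]=24  'cdbad'
  #18 SA[18]=12  'cdbaeabbcdebcdbad'
  #19 SA[19]=20  'cdebcdbad'
  #20 SA[20]=28  'd'
  #21 SA[21]=25  'dbad'
  #22 SA[22]=13  'dbaeabbcdebcdbad'
  #23 SA[23]=21  'debcdbad'
  #24 SA[24]=8  'eaaccdbaeabbcdebcdbad'
  #25 SA[25]=16  'eabbcdebcdbad'
  #26 SA[26]=6  'eaeaaccdbaeabbcdebcdbad'
  #27 SA[27]=22  'ebcdbad'
  #28 SA[28]=2  'eccaeaeaaccdbaeabbcdebcdbad'

SA = [9, 17, 0, 10, 27, 7, 15, 5, 26, 14, 18, 23, 19, 1, 4, 3, 11, 24, 12, 20, 28, 25, 13, 21, 8, 16, 6, 22, 2]
rank  pair      lcp
   1  s[9:],s[17:]  1  'a'
   2  s[17:],s[0:]  2  'ab'
   3  s[0:],s[10:]  1  'a'
   4  s[10:],s[27:]  1  'a'
   5  s[27:],s[7:]  1  'a'
   6  s[7:],s[15:]  3  'aea'
   7  s[15:],s[5:]  3  'aea'
   8  s[5:],s[26:]  0  ''
   9  s[26:],s[14:]  2  'ba'
  10  s[14:],s[18:]  1  'b'
  11  s[18:],s[23:]  1  'b'
  12  s[23:],s[19:]  3  'bcd'
  13  s[19:],s[1:]  1  'b'
  14  s[1:],s[4:]  0  ''
  15  s[4:],s[3:]  1  'c'
  16  s[3:],s[11:]  2  'cc'
  17  s[11:],s[24:]  1  'c'
  18  s[24:],s[12:]  4  'cdba'
  19  s[12:],s[20:]  2  'cd'
  20  s[20:],s[28:]  0  ''
  21  s[28:],s[25:]  1  'd'
  22  s[25:],s[13:]  3  'dba'
  23  s[13:],s[21:]  1  'd'
  24  s[21:],s[8:]  0  ''
  25  s[8:],s[16:]  2  'ea'
  26  s[16:],s[6:]  2  'ea'
  27  s[6:],s[22:]  1  'e'
  28  s[22:],s[2:]  1  'e'

[0, 1, 2, 1, 1, 1, 3, 3, 0, 2, 1, 1, 3, 1, 0, 1, 2, 1, 4, 2, 0, 1, 3, 1, 0, 2, 2, 1, 1]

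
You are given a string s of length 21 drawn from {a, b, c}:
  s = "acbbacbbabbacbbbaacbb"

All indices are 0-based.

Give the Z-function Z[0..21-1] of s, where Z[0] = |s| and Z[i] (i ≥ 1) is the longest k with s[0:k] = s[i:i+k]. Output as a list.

[21, 0, 0, 0, 5, 0, 0, 0, 1, 0, 0, 4, 0, 0, 0, 0, 1, 4, 0, 0, 0]

Z[0]=21
i=1: outside box; Z[1]=0
i=2: outside box; Z[2]=0
i=3: outside box; Z[3]=0
i=4: outside box; Z[4]=5 scan→box=[4,9)
i=5: min(r-i=4, Z[1]=0)=0; Z[5]=0
i=6: min(r-i=3, Z[2]=0)=0; Z[6]=0
i=7: min(r-i=2, Z[3]=0)=0; Z[7]=0
i=8: min(r-i=1, Z[4]=5)=1; Z[8]=1
i=9: outside box; Z[9]=0
i=10: outside box; Z[10]=0
i=11: outside box; Z[11]=4 scan→box=[11,15)
i=12: min(r-i=3, Z[1]=0)=0; Z[12]=0
i=13: min(r-i=2, Z[2]=0)=0; Z[13]=0
i=14: min(r-i=1, Z[3]=0)=0; Z[14]=0
i=15: outside box; Z[15]=0
i=16: outside box; Z[16]=1 scan→box=[16,17)
i=17: outside box; Z[17]=4 scan→box=[17,21)
i=18: min(r-i=3, Z[1]=0)=0; Z[18]=0
i=19: min(r-i=2, Z[2]=0)=0; Z[19]=0
i=20: min(r-i=1, Z[3]=0)=0; Z[20]=0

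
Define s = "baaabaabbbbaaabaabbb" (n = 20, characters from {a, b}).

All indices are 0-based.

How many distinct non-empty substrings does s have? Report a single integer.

138

rank | idx | suffix
   0 |  11 | aaabaabbb
   1 |   1 | aaabaabbbbaaabaabbb
   2 |  12 | aabaabbb
   3 |   2 | aabaabbbbaaabaabbb
   4 |  15 | aabbb
   5 |   5 | aabbbbaaabaabbb
   6 |  13 | abaabbb
   7 |   3 | abaabbbbaaabaabbb
   8 |  16 | abbb
   9 |   6 | abbbbaaabaabbb
  10 |  19 | b
  11 |  10 | baaabaabbb
  12 |   0 | baaabaabbbbaaabaabbb
  13 |  14 | baabbb
  14 |   4 | baabbbbaaabaabbb
  15 |  18 | bb
  16 |   9 | bbaaabaabbb
  17 |  17 | bbb
  18 |   8 | bbbaaabaabbb
  19 |   7 | bbbbaaabaabbb

SA = [11, 1, 12, 2, 15, 5, 13, 3, 16, 6, 19, 10, 0, 14, 4, 18, 9, 17, 8, 7]
[i] adj suffixes → lcp
  [1] 11/1 → 9 ('aaabaabbb')
  [2] 1/12 → 2 ('aa')
  [3] 12/2 → 8 ('aabaabbb')
  [4] 2/15 → 3 ('aab')
  [5] 15/5 → 5 ('aabbb')
  [6] 5/13 → 1 ('a')
  [7] 13/3 → 7 ('abaabbb')
  [8] 3/16 → 2 ('ab')
  [9] 16/6 → 4 ('abbb')
  [10] 6/19 → 0 ('')
  [11] 19/10 → 1 ('b')
  [12] 10/0 → 10 ('baaabaabbb')
  [13] 0/14 → 3 ('baa')
  [14] 14/4 → 6 ('baabbb')
  [15] 4/18 → 1 ('b')
  [16] 18/9 → 2 ('bb')
  [17] 9/17 → 2 ('bb')
  [18] 17/8 → 3 ('bbb')
  [19] 8/7 → 3 ('bbb')

n(n+1)/2 = 20·21/2 = 210
Σ LCP = 0 + 9 + 2 + 8 + 3 + 5 + 1 + 7 + 2 + 4 + 0 + 1 + 10 + 3 + 6 + 1 + 2 + 2 + 3 + 3 = 72
distinct = 210 − 72 = 138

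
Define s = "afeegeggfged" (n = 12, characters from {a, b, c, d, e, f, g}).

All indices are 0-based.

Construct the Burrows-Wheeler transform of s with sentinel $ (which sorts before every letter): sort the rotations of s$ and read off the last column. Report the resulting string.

d$egfegagfege

rank  rotation       last
    0  $afeegeggfged  d
    1  afeegeggfged$  $
    2  d$afeegeggfge  e
    3  ed$afeegeggfg  g
    4  eegeggfged$af  f
    5  egeggfged$afe  e
    6  eggfged$afeeg  g
    7  feegeggfged$a  a
    8  fged$afeegegg  g
    9  ged$afeegeggf  f
   10  geggfged$afee  e
   11  gfged$afeegeg  g
   12  ggfged$afeege  e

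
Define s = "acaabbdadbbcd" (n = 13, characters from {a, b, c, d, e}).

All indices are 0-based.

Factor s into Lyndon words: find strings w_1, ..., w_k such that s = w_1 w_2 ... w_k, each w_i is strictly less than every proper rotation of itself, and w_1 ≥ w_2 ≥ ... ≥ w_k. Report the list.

emit factor 1: 'ac' (i=0, period=2)
emit factor 2: 'aabbdadbbcd' (i=2, period=11)

["ac", "aabbdadbbcd"]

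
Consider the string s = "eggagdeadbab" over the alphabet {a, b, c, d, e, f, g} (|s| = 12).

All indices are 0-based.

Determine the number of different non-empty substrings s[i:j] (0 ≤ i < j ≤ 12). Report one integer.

71

sorted suffixes:
  #0 SA[0]=10  'ab'
  #1 SA[1]=7  'adbab'
  #2 SA[2]=3  'agdeadbab'
  #3 SA[3]=11  'b'
  #4 SA[4]=9  'bab'
  #5 SA[5]=8  'dbab'
  #6 SA[6]=5  'deadbab'
  #7 SA[7]=6  'eadbab'
  #8 SA[8]=0  'eggagdeadbab'
  #9 SA[9]=2  'gagdeadbab'
  #10 SA[10]=4  'gdeadbab'
  #11 SA[11]=1  'ggagdeadbab'

SA = [10, 7, 3, 11, 9, 8, 5, 6, 0, 2, 4, 1]
[i] adj suffixes → lcp
  [1] 10/7 → 1 ('a')
  [2] 7/3 → 1 ('a')
  [3] 3/11 → 0 ('')
  [4] 11/9 → 1 ('b')
  [5] 9/8 → 0 ('')
  [6] 8/5 → 1 ('d')
  [7] 5/6 → 0 ('')
  [8] 6/0 → 1 ('e')
  [9] 0/2 → 0 ('')
  [10] 2/4 → 1 ('g')
  [11] 4/1 → 1 ('g')

n(n+1)/2 = 12·13/2 = 78
Σ LCP = 0 + 1 + 1 + 0 + 1 + 0 + 1 + 0 + 1 + 0 + 1 + 1 = 7
distinct = 78 − 7 = 71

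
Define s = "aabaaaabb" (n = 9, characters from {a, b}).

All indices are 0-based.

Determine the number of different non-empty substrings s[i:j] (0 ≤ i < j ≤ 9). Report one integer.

32

rank→(start, suffix):
  0 → (3, 'aaaabb')
  1 → (4, 'aaabb')
  2 → (0, 'aabaaaabb')
  3 → (5, 'aabb')
  4 → (1, 'abaaaabb')
  5 → (6, 'abb')
  6 → (8, 'b')
  7 → (2, 'baaaabb')
  8 → (7, 'bb')

SA = [3, 4, 0, 5, 1, 6, 8, 2, 7]
[i] adj suffixes → lcp
  [1] 3/4 → 3 ('aaa')
  [2] 4/0 → 2 ('aa')
  [3] 0/5 → 3 ('aab')
  [4] 5/1 → 1 ('a')
  [5] 1/6 → 2 ('ab')
  [6] 6/8 → 0 ('')
  [7] 8/2 → 1 ('b')
  [8] 2/7 → 1 ('b')

n(n+1)/2 = 9·10/2 = 45
Σ LCP = 0 + 3 + 2 + 3 + 1 + 2 + 0 + 1 + 1 = 13
distinct = 45 − 13 = 32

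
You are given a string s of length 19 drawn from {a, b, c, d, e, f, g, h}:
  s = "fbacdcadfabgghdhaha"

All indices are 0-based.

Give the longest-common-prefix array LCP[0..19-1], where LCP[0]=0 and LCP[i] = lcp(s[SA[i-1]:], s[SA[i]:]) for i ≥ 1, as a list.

sorted suffixes:
  #0 SA[0]=18  'a'
  #1 SA[1]=9  'abgghdhaha'
  #2 SA[2]=2  'acdcadfabgghdhaha'
  #3 SA[3]=6  'adfabgghdhaha'
  #4 SA[4]=16  'aha'
  #5 SA[5]=1  'bacdcadfabgghdhaha'
  #6 SA[6]=10  'bgghdhaha'
  #7 SA[7]=5  'cadfabgghdhaha'
  #8 SA[8]=3  'cdcadfabgghdhaha'
  #9 SA[9]=4  'dcadfabgghdhaha'
  #10 SA[10]=7  'dfabgghdhaha'
  #11 SA[11]=14  'dhaha'
  #12 SA[12]=8  'fabgghdhaha'
  #13 SA[13]=0  'fbacdcadfabgghdhaha'
  #14 SA[14]=11  'gghdhaha'
  #15 SA[15]=12  'ghdhaha'
  #16 SA[16]=17  'ha'
  #17 SA[17]=15  'haha'
  #18 SA[18]=13  'hdhaha'

SA = [18, 9, 2, 6, 16, 1, 10, 5, 3, 4, 7, 14, 8, 0, 11, 12, 17, 15, 13]
i: (SA[i-1],SA[i]) lcp shared
  1: (18,9) 1 'a'
  2: (9,2) 1 'a'
  3: (2,6) 1 'a'
  4: (6,16) 1 'a'
  5: (16,1) 0 ''
  6: (1,10) 1 'b'
  7: (10,5) 0 ''
  8: (5,3) 1 'c'
  9: (3,4) 0 ''
  10: (4,7) 1 'd'
  11: (7,14) 1 'd'
  12: (14,8) 0 ''
  13: (8,0) 1 'f'
  14: (0,11) 0 ''
  15: (11,12) 1 'g'
  16: (12,17) 0 ''
  17: (17,15) 2 'ha'
  18: (15,13) 1 'h'

[0, 1, 1, 1, 1, 0, 1, 0, 1, 0, 1, 1, 0, 1, 0, 1, 0, 2, 1]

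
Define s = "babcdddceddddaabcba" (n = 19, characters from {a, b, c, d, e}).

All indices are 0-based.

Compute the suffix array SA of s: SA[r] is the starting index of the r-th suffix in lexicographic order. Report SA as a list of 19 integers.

sorted suffixes:
  #0 SA[0]=18  'a'
  #1 SA[1]=13  'aabcba'
  #2 SA[2]=14  'abcba'
  #3 SA[3]=1  'abcdddceddddaabcba'
  #4 SA[4]=17  'ba'
  #5 SA[5]=0  'babcdddceddddaabcba'
  #6 SA[6]=15  'bcba'
  #7 SA[7]=2  'bcdddceddddaabcba'
  #8 SA[8]=16  'cba'
  #9 SA[9]=3  'cdddceddddaabcba'
  #10 SA[10]=7  'ceddddaabcba'
  #11 SA[11]=12  'daabcba'
  #12 SA[12]=6  'dceddddaabcba'
  #13 SA[13]=11  'ddaabcba'
  #14 SA[14]=5  'ddceddddaabcba'
  #15 SA[15]=10  'dddaabcba'
  #16 SA[16]=4  'dddceddddaabcba'
  #17 SA[17]=9  'ddddaabcba'
  #18 SA[18]=8  'eddddaabcba'

[18, 13, 14, 1, 17, 0, 15, 2, 16, 3, 7, 12, 6, 11, 5, 10, 4, 9, 8]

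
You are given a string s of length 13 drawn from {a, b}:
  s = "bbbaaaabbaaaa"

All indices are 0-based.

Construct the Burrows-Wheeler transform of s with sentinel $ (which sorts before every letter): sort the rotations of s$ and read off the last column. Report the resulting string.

aaaabbaaabbab$

rank  rotation        last
    0  $bbbaaaabbaaaa  a
    1  a$bbbaaaabbaaa  a
    2  aa$bbbaaaabbaa  a
    3  aaa$bbbaaaabba  a
    4  aaaa$bbbaaaabb  b
    5  aaaabbaaaa$bbb  b
    6  aaabbaaaa$bbba  a
    7  aabbaaaa$bbbaa  a
    8  abbaaaa$bbbaaa  a
    9  baaaa$bbbaaaab  b
   10  baaaabbaaaa$bb  b
   11  bbaaaa$bbbaaaa  a
   12  bbaaaabbaaaa$b  b
   13  bbbaaaabbaaaa$  $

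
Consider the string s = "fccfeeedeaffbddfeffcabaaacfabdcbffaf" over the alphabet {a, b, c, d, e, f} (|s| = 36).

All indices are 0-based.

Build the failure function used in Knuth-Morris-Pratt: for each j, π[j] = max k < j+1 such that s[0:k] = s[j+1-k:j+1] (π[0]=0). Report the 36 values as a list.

π[0] = 0
j=1 s[j]='c': π[1]=0 (border '')
j=2 s[j]='c': π[2]=0 (border '')
j=3 s[j]='f': π[3]=1 (border 'f')
j=4 s[j]='e': k: 1→0; π[4]=0 (border '')
j=5 s[j]='e': π[5]=0 (border '')
j=6 s[j]='e': π[6]=0 (border '')
j=7 s[j]='d': π[7]=0 (border '')
j=8 s[j]='e': π[8]=0 (border '')
j=9 s[j]='a': π[9]=0 (border '')
j=10 s[j]='f': π[10]=1 (border 'f')
j=11 s[j]='f': k: 1→0; π[11]=1 (border 'f')
j=12 s[j]='b': k: 1→0; π[12]=0 (border '')
j=13 s[j]='d': π[13]=0 (border '')
j=14 s[j]='d': π[14]=0 (border '')
j=15 s[j]='f': π[15]=1 (border 'f')
j=16 s[j]='e': k: 1→0; π[16]=0 (border '')
j=17 s[j]='f': π[17]=1 (border 'f')
j=18 s[j]='f': k: 1→0; π[18]=1 (border 'f')
j=19 s[j]='c': π[19]=2 (border 'fc')
j=20 s[j]='a': k: 2→0; π[20]=0 (border '')
j=21 s[j]='b': π[21]=0 (border '')
j=22 s[j]='a': π[22]=0 (border '')
j=23 s[j]='a': π[23]=0 (border '')
j=24 s[j]='a': π[24]=0 (border '')
j=25 s[j]='c': π[25]=0 (border '')
j=26 s[j]='f': π[26]=1 (border 'f')
j=27 s[j]='a': k: 1→0; π[27]=0 (border '')
j=28 s[j]='b': π[28]=0 (border '')
j=29 s[j]='d': π[29]=0 (border '')
j=30 s[j]='c': π[30]=0 (border '')
j=31 s[j]='b': π[31]=0 (border '')
j=32 s[j]='f': π[32]=1 (border 'f')
j=33 s[j]='f': k: 1→0; π[33]=1 (border 'f')
j=34 s[j]='a': k: 1→0; π[34]=0 (border '')
j=35 s[j]='f': π[35]=1 (border 'f')

[0, 0, 0, 1, 0, 0, 0, 0, 0, 0, 1, 1, 0, 0, 0, 1, 0, 1, 1, 2, 0, 0, 0, 0, 0, 0, 1, 0, 0, 0, 0, 0, 1, 1, 0, 1]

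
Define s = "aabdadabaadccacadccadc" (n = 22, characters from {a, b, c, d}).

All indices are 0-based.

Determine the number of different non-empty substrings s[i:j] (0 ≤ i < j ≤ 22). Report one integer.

rank→(start, suffix):
  0 → (0, 'aabdadabaadccacadccadc')
  1 → (8, 'aadccacadccadc')
  2 → (6, 'abaadccacadccadc')
  3 → (1, 'abdadabaadccacadccadc')
  4 → (13, 'acadccadc')
  5 → (4, 'adabaadccacadccadc')
  6 → (19, 'adc')
  7 → (9, 'adccacadccadc')
  8 → (15, 'adccadc')
  9 → (7, 'baadccacadccadc')
  10 → (2, 'bdadabaadccacadccadc')
  11 → (21, 'c')
  12 → (12, 'cacadccadc')
  13 → (18, 'cadc')
  14 → (14, 'cadccadc')
  15 → (11, 'ccacadccadc')
  16 → (17, 'ccadc')
  17 → (5, 'dabaadccacadccadc')
  18 → (3, 'dadabaadccacadccadc')
  19 → (20, 'dc')
  20 → (10, 'dccacadccadc')
  21 → (16, 'dccadc')

SA = [0, 8, 6, 1, 13, 4, 19, 9, 15, 7, 2, 21, 12, 18, 14, 11, 17, 5, 3, 20, 10, 16]
i: (SA[i-1],SA[i]) lcp shared
  1: (0,8) 2 'aa'
  2: (8,6) 1 'a'
  3: (6,1) 2 'ab'
  4: (1,13) 1 'a'
  5: (13,4) 1 'a'
  6: (4,19) 2 'ad'
  7: (19,9) 3 'adc'
  8: (9,15) 5 'adcca'
  9: (15,7) 0 ''
  10: (7,2) 1 'b'
  11: (2,21) 0 ''
  12: (21,12) 1 'c'
  13: (12,18) 2 'ca'
  14: (18,14) 4 'cadc'
  15: (14,11) 1 'c'
  16: (11,17) 3 'cca'
  17: (17,5) 0 ''
  18: (5,3) 2 'da'
  19: (3,20) 1 'd'
  20: (20,10) 2 'dc'
  21: (10,16) 4 'dcca'

n(n+1)/2 = 22·23/2 = 253
Σ LCP = 0 + 2 + 1 + 2 + 1 + 1 + 2 + 3 + 5 + 0 + 1 + 0 + 1 + 2 + 4 + 1 + 3 + 0 + 2 + 1 + 2 + 4 = 38
distinct = 253 − 38 = 215

215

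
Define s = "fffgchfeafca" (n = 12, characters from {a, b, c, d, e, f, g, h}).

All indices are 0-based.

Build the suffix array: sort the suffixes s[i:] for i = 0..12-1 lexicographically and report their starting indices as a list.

sorted suffixes:
  #0 SA[0]=11  'a'
  #1 SA[1]=8  'afca'
  #2 SA[2]=10  'ca'
  #3 SA[3]=4  'chfeafca'
  #4 SA[4]=7  'eafca'
  #5 SA[5]=9  'fca'
  #6 SA[6]=6  'feafca'
  #7 SA[7]=0  'fffgchfeafca'
  #8 SA[8]=1  'ffgchfeafca'
  #9 SA[9]=2  'fgchfeafca'
  #10 SA[10]=3  'gchfeafca'
  #11 SA[11]=5  'hfeafca'

[11, 8, 10, 4, 7, 9, 6, 0, 1, 2, 3, 5]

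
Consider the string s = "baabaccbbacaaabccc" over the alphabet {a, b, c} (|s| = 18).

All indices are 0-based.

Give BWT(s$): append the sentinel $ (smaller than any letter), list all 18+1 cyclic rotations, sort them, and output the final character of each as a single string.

ccbaaabb$bacacaccab

rank  rotation             last
    0  $baabaccbbacaaabccc  c
    1  aaabccc$baabaccbbac  c
    2  aabaccbbacaaabccc$b  b
    3  aabccc$baabaccbbaca  a
    4  abaccbbacaaabccc$ba  a
    5  abccc$baabaccbbacaa  a
    6  acaaabccc$baabaccbb  b
    7  accbbacaaabccc$baab  b
    8  baabaccbbacaaabccc$  $
    9  bacaaabccc$baabaccb  b
   10  baccbbacaaabccc$baa  a
   11  bbacaaabccc$baabacc  c
   12  bccc$baabaccbbacaaa  a
   13  c$baabaccbbacaaabcc  c
   14  caaabccc$baabaccbba  a
   15  cbbacaaabccc$baabac  c
   16  cc$baabaccbbacaaabc  c
   17  ccbbacaaabccc$baaba  a
   18  ccc$baabaccbbacaaab  b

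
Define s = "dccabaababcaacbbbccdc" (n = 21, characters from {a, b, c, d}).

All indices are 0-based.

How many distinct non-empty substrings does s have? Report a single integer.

sorted suffixes:
  #0 SA[0]=5  'aababcaacbbbccdc'
  #1 SA[1]=11  'aacbbbccdc'
  #2 SA[2]=3  'abaababcaacbbbccdc'
  #3 SA[3]=6  'ababcaacbbbccdc'
  #4 SA[4]=8  'abcaacbbbccdc'
  #5 SA[5]=12  'acbbbccdc'
  #6 SA[6]=4  'baababcaacbbbccdc'
  #7 SA[7]=7  'babcaacbbbccdc'
  #8 SA[8]=14  'bbbccdc'
  #9 SA[9]=15  'bbccdc'
  #10 SA[10]=9  'bcaacbbbccdc'
  #11 SA[11]=16  'bccdc'
  #12 SA[12]=20  'c'
  #13 SA[13]=10  'caacbbbccdc'
  #14 SA[14]=2  'cabaababcaacbbbccdc'
  #15 SA[15]=13  'cbbbccdc'
  #16 SA[16]=1  'ccabaababcaacbbbccdc'
  #17 SA[17]=17  'ccdc'
  #18 SA[18]=18  'cdc'
  #19 SA[19]=19  'dc'
  #20 SA[20]=0  'dccabaababcaacbbbccdc'

SA = [5, 11, 3, 6, 8, 12, 4, 7, 14, 15, 9, 16, 20, 10, 2, 13, 1, 17, 18, 19, 0]
[i] adj suffixes → lcp
  [1] 5/11 → 2 ('aa')
  [2] 11/3 → 1 ('a')
  [3] 3/6 → 3 ('aba')
  [4] 6/8 → 2 ('ab')
  [5] 8/12 → 1 ('a')
  [6] 12/4 → 0 ('')
  [7] 4/7 → 2 ('ba')
  [8] 7/14 → 1 ('b')
  [9] 14/15 → 2 ('bb')
  [10] 15/9 → 1 ('b')
  [11] 9/16 → 2 ('bc')
  [12] 16/20 → 0 ('')
  [13] 20/10 → 1 ('c')
  [14] 10/2 → 2 ('ca')
  [15] 2/13 → 1 ('c')
  [16] 13/1 → 1 ('c')
  [17] 1/17 → 2 ('cc')
  [18] 17/18 → 1 ('c')
  [19] 18/19 → 0 ('')
  [20] 19/0 → 2 ('dc')

n(n+1)/2 = 21·22/2 = 231
Σ LCP = 0 + 2 + 1 + 3 + 2 + 1 + 0 + 2 + 1 + 2 + 1 + 2 + 0 + 1 + 2 + 1 + 1 + 2 + 1 + 0 + 2 = 27
distinct = 231 − 27 = 204

204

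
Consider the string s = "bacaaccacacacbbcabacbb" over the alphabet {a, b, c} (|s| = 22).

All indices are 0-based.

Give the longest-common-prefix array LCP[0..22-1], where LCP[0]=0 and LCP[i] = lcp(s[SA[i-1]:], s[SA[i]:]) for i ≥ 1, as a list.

[0, 1, 1, 3, 4, 2, 4, 2, 0, 1, 3, 1, 2, 1, 0, 2, 2, 5, 3, 1, 3, 1]

rank→(start, suffix):
  0 → (3, 'aaccacacacbbcabacbb')
  1 → (16, 'abacbb')
  2 → (1, 'acaaccacacacbbcabacbb')
  3 → (7, 'acacacbbcabacbb')
  4 → (9, 'acacbbcabacbb')
  5 → (18, 'acbb')
  6 → (11, 'acbbcabacbb')
  7 → (4, 'accacacacbbcabacbb')
  8 → (21, 'b')
  9 → (0, 'bacaaccacacacbbcabacbb')
  10 → (17, 'bacbb')
  11 → (20, 'bb')
  12 → (13, 'bbcabacbb')
  13 → (14, 'bcabacbb')
  14 → (2, 'caaccacacacbbcabacbb')
  15 → (15, 'cabacbb')
  16 → (6, 'cacacacbbcabacbb')
  17 → (8, 'cacacbbcabacbb')
  18 → (10, 'cacbbcabacbb')
  19 → (19, 'cbb')
  20 → (12, 'cbbcabacbb')
  21 → (5, 'ccacacacbbcabacbb')

SA = [3, 16, 1, 7, 9, 18, 11, 4, 21, 0, 17, 20, 13, 14, 2, 15, 6, 8, 10, 19, 12, 5]
rank  pair      lcp
   1  s[3:],s[16:]  1  'a'
   2  s[16:],s[1:]  1  'a'
   3  s[1:],s[7:]  3  'aca'
   4  s[7:],s[9:]  4  'acac'
   5  s[9:],s[18:]  2  'ac'
   6  s[18:],s[11:]  4  'acbb'
   7  s[11:],s[4:]  2  'ac'
   8  s[4:],s[21:]  0  ''
   9  s[21:],s[0:]  1  'b'
  10  s[0:],s[17:]  3  'bac'
  11  s[17:],s[20:]  1  'b'
  12  s[20:],s[13:]  2  'bb'
  13  s[13:],s[14:]  1  'b'
  14  s[14:],s[2:]  0  ''
  15  s[2:],s[15:]  2  'ca'
  16  s[15:],s[6:]  2  'ca'
  17  s[6:],s[8:]  5  'cacac'
  18  s[8:],s[10:]  3  'cac'
  19  s[10:],s[19:]  1  'c'
  20  s[19:],s[12:]  3  'cbb'
  21  s[12:],s[5:]  1  'c'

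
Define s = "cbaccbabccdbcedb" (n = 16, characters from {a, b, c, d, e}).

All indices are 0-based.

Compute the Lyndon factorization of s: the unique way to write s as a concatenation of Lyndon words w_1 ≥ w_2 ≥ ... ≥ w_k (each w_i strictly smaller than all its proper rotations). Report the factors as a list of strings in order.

emit factor 1: 'c' (i=0, period=1)
emit factor 2: 'b' (i=1, period=1)
emit factor 3: 'accb' (i=2, period=4)
emit factor 4: 'abccdbcedb' (i=6, period=10)

["c", "b", "accb", "abccdbcedb"]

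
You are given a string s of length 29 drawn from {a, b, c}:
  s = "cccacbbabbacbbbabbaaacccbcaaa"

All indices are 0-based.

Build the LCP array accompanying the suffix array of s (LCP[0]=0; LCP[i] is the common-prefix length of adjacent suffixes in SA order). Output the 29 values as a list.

[0, 1, 2, 3, 2, 1, 4, 1, 4, 2, 0, 2, 5, 2, 1, 3, 6, 3, 2, 1, 0, 2, 1, 3, 2, 1, 2, 2, 3]

rank | idx | suffix
   0 |  28 | a
   1 |  27 | aa
   2 |  26 | aaa
   3 |  18 | aaacccbcaaa
   4 |  19 | aacccbcaaa
   5 |  15 | abbaaacccbcaaa
   6 |   7 | abbacbbbabbaaacccbcaaa
   7 |   3 | acbbabbacbbbabbaaacccbcaaa
   8 |  10 | acbbbabbaaacccbcaaa
   9 |  20 | acccbcaaa
  10 |  17 | baaacccbcaaa
  11 |  14 | babbaaacccbcaaa
  12 |   6 | babbacbbbabbaaacccbcaaa
  13 |   9 | bacbbbabbaaacccbcaaa
  14 |  16 | bbaaacccbcaaa
  15 |  13 | bbabbaaacccbcaaa
  16 |   5 | bbabbacbbbabbaaacccbcaaa
  17 |   8 | bbacbbbabbaaacccbcaaa
  18 |  12 | bbbabbaaacccbcaaa
  19 |  24 | bcaaa
  20 |  25 | caaa
  21 |   2 | cacbbabbacbbbabbaaacccbcaaa
  22 |   4 | cbbabbacbbbabbaaacccbcaaa
  23 |  11 | cbbbabbaaacccbcaaa
  24 |  23 | cbcaaa
  25 |   1 | ccacbbabbacbbbabbaaacccbcaaa
  26 |  22 | ccbcaaa
  27 |   0 | cccacbbabbacbbbabbaaacccbcaaa
  28 |  21 | cccbcaaa

SA = [28, 27, 26, 18, 19, 15, 7, 3, 10, 20, 17, 14, 6, 9, 16, 13, 5, 8, 12, 24, 25, 2, 4, 11, 23, 1, 22, 0, 21]
rank  pair      lcp
   1  s[28:],s[27:]  1  'a'
   2  s[27:],s[26:]  2  'aa'
   3  s[26:],s[18:]  3  'aaa'
   4  s[18:],s[19:]  2  'aa'
   5  s[19:],s[15:]  1  'a'
   6  s[15:],s[7:]  4  'abba'
   7  s[7:],s[3:]  1  'a'
   8  s[3:],s[10:]  4  'acbb'
   9  s[10:],s[20:]  2  'ac'
  10  s[20:],s[17:]  0  ''
  11  s[17:],s[14:]  2  'ba'
  12  s[14:],s[6:]  5  'babba'
  13  s[6:],s[9:]  2  'ba'
  14  s[9:],s[16:]  1  'b'
  15  s[16:],s[13:]  3  'bba'
  16  s[13:],s[5:]  6  'bbabba'
  17  s[5:],s[8:]  3  'bba'
  18  s[8:],s[12:]  2  'bb'
  19  s[12:],s[24:]  1  'b'
  20  s[24:],s[25:]  0  ''
  21  s[25:],s[2:]  2  'ca'
  22  s[2:],s[4:]  1  'c'
  23  s[4:],s[11:]  3  'cbb'
  24  s[11:],s[23:]  2  'cb'
  25  s[23:],s[1:]  1  'c'
  26  s[1:],s[22:]  2  'cc'
  27  s[22:],s[0:]  2  'cc'
  28  s[0:],s[21:]  3  'ccc'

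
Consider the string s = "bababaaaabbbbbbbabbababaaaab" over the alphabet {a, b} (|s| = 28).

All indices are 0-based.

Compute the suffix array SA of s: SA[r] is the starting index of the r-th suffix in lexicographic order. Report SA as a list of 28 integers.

rank→(start, suffix):
  0 → (23, 'aaaab')
  1 → (5, 'aaaabbbbbbbabbababaaaab')
  2 → (24, 'aaab')
  3 → (6, 'aaabbbbbbbabbababaaaab')
  4 → (25, 'aab')
  5 → (7, 'aabbbbbbbabbababaaaab')
  6 → (26, 'ab')
  7 → (21, 'abaaaab')
  8 → (3, 'abaaaabbbbbbbabbababaaaab')
  9 → (19, 'ababaaaab')
  10 → (1, 'ababaaaabbbbbbbabbababaaaab')
  11 → (16, 'abbababaaaab')
  12 → (8, 'abbbbbbbabbababaaaab')
  13 → (27, 'b')
  14 → (22, 'baaaab')
  15 → (4, 'baaaabbbbbbbabbababaaaab')
  16 → (20, 'babaaaab')
  17 → (2, 'babaaaabbbbbbbabbababaaaab')
  18 → (18, 'bababaaaab')
  19 → (0, 'bababaaaabbbbbbbabbababaaaab')
  20 → (15, 'babbababaaaab')
  21 → (17, 'bbababaaaab')
  22 → (14, 'bbabbababaaaab')
  23 → (13, 'bbbabbababaaaab')
  24 → (12, 'bbbbabbababaaaab')
  25 → (11, 'bbbbbabbababaaaab')
  26 → (10, 'bbbbbbabbababaaaab')
  27 → (9, 'bbbbbbbabbababaaaab')

[23, 5, 24, 6, 25, 7, 26, 21, 3, 19, 1, 16, 8, 27, 22, 4, 20, 2, 18, 0, 15, 17, 14, 13, 12, 11, 10, 9]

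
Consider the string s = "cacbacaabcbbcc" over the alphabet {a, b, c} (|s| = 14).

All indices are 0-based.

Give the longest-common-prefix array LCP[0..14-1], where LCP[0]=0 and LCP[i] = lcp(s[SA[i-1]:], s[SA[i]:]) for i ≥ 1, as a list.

[0, 1, 1, 2, 0, 1, 1, 2, 0, 1, 2, 1, 2, 1]

rank | idx | suffix
   0 |   6 | aabcbbcc
   1 |   7 | abcbbcc
   2 |   4 | acaabcbbcc
   3 |   1 | acbacaabcbbcc
   4 |   3 | bacaabcbbcc
   5 |  10 | bbcc
   6 |   8 | bcbbcc
   7 |  11 | bcc
   8 |  13 | c
   9 |   5 | caabcbbcc
  10 |   0 | cacbacaabcbbcc
  11 |   2 | cbacaabcbbcc
  12 |   9 | cbbcc
  13 |  12 | cc

SA = [6, 7, 4, 1, 3, 10, 8, 11, 13, 5, 0, 2, 9, 12]
[i] adj suffixes → lcp
  [1] 6/7 → 1 ('a')
  [2] 7/4 → 1 ('a')
  [3] 4/1 → 2 ('ac')
  [4] 1/3 → 0 ('')
  [5] 3/10 → 1 ('b')
  [6] 10/8 → 1 ('b')
  [7] 8/11 → 2 ('bc')
  [8] 11/13 → 0 ('')
  [9] 13/5 → 1 ('c')
  [10] 5/0 → 2 ('ca')
  [11] 0/2 → 1 ('c')
  [12] 2/9 → 2 ('cb')
  [13] 9/12 → 1 ('c')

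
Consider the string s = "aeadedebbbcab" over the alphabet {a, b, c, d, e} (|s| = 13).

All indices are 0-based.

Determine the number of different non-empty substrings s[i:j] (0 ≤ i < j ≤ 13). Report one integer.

81

rank | idx | suffix
   0 |  11 | ab
   1 |   2 | adedebbbcab
   2 |   0 | aeadedebbbcab
   3 |  12 | b
   4 |   7 | bbbcab
   5 |   8 | bbcab
   6 |   9 | bcab
   7 |  10 | cab
   8 |   5 | debbbcab
   9 |   3 | dedebbbcab
  10 |   1 | eadedebbbcab
  11 |   6 | ebbbcab
  12 |   4 | edebbbcab

SA = [11, 2, 0, 12, 7, 8, 9, 10, 5, 3, 1, 6, 4]
rank  pair      lcp
   1  s[11:],s[2:]  1  'a'
   2  s[2:],s[0:]  1  'a'
   3  s[0:],s[12:]  0  ''
   4  s[12:],s[7:]  1  'b'
   5  s[7:],s[8:]  2  'bb'
   6  s[8:],s[9:]  1  'b'
   7  s[9:],s[10:]  0  ''
   8  s[10:],s[5:]  0  ''
   9  s[5:],s[3:]  2  'de'
  10  s[3:],s[1:]  0  ''
  11  s[1:],s[6:]  1  'e'
  12  s[6:],s[4:]  1  'e'

n(n+1)/2 = 13·14/2 = 91
Σ LCP = 0 + 1 + 1 + 0 + 1 + 2 + 1 + 0 + 0 + 2 + 0 + 1 + 1 = 10
distinct = 91 − 10 = 81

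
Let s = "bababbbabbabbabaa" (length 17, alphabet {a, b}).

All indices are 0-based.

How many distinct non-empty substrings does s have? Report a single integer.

sorted suffixes:
  #0 SA[0]=16  'a'
  #1 SA[1]=15  'aa'
  #2 SA[2]=13  'abaa'
  #3 SA[3]=1  'ababbbabbabbabaa'
  #4 SA[4]=10  'abbabaa'
  #5 SA[5]=7  'abbabbabaa'
  #6 SA[6]=3  'abbbabbabbabaa'
  #7 SA[7]=14  'baa'
  #8 SA[8]=12  'babaa'
  #9 SA[9]=0  'bababbbabbabbabaa'
  #10 SA[10]=9  'babbabaa'
  #11 SA[11]=6  'babbabbabaa'
  #12 SA[12]=2  'babbbabbabbabaa'
  #13 SA[13]=11  'bbabaa'
  #14 SA[14]=8  'bbabbabaa'
  #15 SA[15]=5  'bbabbabbabaa'
  #16 SA[16]=4  'bbbabbabbabaa'

SA = [16, 15, 13, 1, 10, 7, 3, 14, 12, 0, 9, 6, 2, 11, 8, 5, 4]
rank  pair      lcp
   1  s[16:],s[15:]  1  'a'
   2  s[15:],s[13:]  1  'a'
   3  s[13:],s[1:]  3  'aba'
   4  s[1:],s[10:]  2  'ab'
   5  s[10:],s[7:]  5  'abbab'
   6  s[7:],s[3:]  3  'abb'
   7  s[3:],s[14:]  0  ''
   8  s[14:],s[12:]  2  'ba'
   9  s[12:],s[0:]  4  'baba'
  10  s[0:],s[9:]  3  'bab'
  11  s[9:],s[6:]  6  'babbab'
  12  s[6:],s[2:]  4  'babb'
  13  s[2:],s[11:]  1  'b'
  14  s[11:],s[8:]  4  'bbab'
  15  s[8:],s[5:]  7  'bbabbab'
  16  s[5:],s[4:]  2  'bb'

n(n+1)/2 = 17·18/2 = 153
Σ LCP = 0 + 1 + 1 + 3 + 2 + 5 + 3 + 0 + 2 + 4 + 3 + 6 + 4 + 1 + 4 + 7 + 2 = 48
distinct = 153 − 48 = 105

105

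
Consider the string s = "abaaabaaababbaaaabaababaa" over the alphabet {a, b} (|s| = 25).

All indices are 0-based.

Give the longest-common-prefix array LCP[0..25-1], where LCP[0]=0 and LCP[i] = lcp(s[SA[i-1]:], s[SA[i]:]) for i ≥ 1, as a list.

rank | idx | suffix
   0 |  24 | a
   1 |  23 | aa
   2 |  13 | aaaabaababaa
   3 |   2 | aaabaaababbaaaabaababaa
   4 |  14 | aaabaababaa
   5 |   6 | aaababbaaaabaababaa
   6 |   3 | aabaaababbaaaabaababaa
   7 |  15 | aabaababaa
   8 |  18 | aababaa
   9 |   7 | aababbaaaabaababaa
  10 |  21 | abaa
  11 |   0 | abaaabaaababbaaaabaababaa
  12 |   4 | abaaababbaaaabaababaa
  13 |  16 | abaababaa
  14 |  19 | ababaa
  15 |   8 | ababbaaaabaababaa
  16 |  10 | abbaaaabaababaa
  17 |  22 | baa
  18 |  12 | baaaabaababaa
  19 |   1 | baaabaaababbaaaabaababaa
  20 |   5 | baaababbaaaabaababaa
  21 |  17 | baababaa
  22 |  20 | babaa
  23 |   9 | babbaaaabaababaa
  24 |  11 | bbaaaabaababaa

SA = [24, 23, 13, 2, 14, 6, 3, 15, 18, 7, 21, 0, 4, 16, 19, 8, 10, 22, 12, 1, 5, 17, 20, 9, 11]
rank  pair      lcp
   1  s[24:],s[23:]  1  'a'
   2  s[23:],s[13:]  2  'aa'
   3  s[13:],s[2:]  3  'aaa'
   4  s[2:],s[14:]  6  'aaabaa'
   5  s[14:],s[6:]  5  'aaaba'
   6  s[6:],s[3:]  2  'aa'
   7  s[3:],s[15:]  5  'aabaa'
   8  s[15:],s[18:]  4  'aaba'
   9  s[18:],s[7:]  5  'aabab'
  10  s[7:],s[21:]  1  'a'
  11  s[21:],s[0:]  4  'abaa'
  12  s[0:],s[4:]  7  'abaaaba'
  13  s[4:],s[16:]  4  'abaa'
  14  s[16:],s[19:]  3  'aba'
  15  s[19:],s[8:]  4  'abab'
  16  s[8:],s[10:]  2  'ab'
  17  s[10:],s[22:]  0  ''
  18  s[22:],s[12:]  3  'baa'
  19  s[12:],s[1:]  4  'baaa'
  20  s[1:],s[5:]  6  'baaaba'
  21  s[5:],s[17:]  3  'baa'
  22  s[17:],s[20:]  2  'ba'
  23  s[20:],s[9:]  3  'bab'
  24  s[9:],s[11:]  1  'b'

[0, 1, 2, 3, 6, 5, 2, 5, 4, 5, 1, 4, 7, 4, 3, 4, 2, 0, 3, 4, 6, 3, 2, 3, 1]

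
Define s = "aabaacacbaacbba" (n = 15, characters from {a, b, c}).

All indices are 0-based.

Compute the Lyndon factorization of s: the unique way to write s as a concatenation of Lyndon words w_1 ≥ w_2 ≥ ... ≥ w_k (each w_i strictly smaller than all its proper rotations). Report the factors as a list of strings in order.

["aabaacacbaacbb", "a"]

emit factor 1: 'aabaacacbaacbb' (i=0, period=14)
emit factor 2: 'a' (i=14, period=1)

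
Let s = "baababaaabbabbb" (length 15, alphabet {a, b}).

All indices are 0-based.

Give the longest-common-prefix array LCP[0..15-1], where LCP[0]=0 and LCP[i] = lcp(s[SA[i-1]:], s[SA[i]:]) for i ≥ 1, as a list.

rank | idx | suffix
   0 |   6 | aaabbabbb
   1 |   1 | aababaaabbabbb
   2 |   7 | aabbabbb
   3 |   4 | abaaabbabbb
   4 |   2 | ababaaabbabbb
   5 |   8 | abbabbb
   6 |  11 | abbb
   7 |  14 | b
   8 |   5 | baaabbabbb
   9 |   0 | baababaaabbabbb
  10 |   3 | babaaabbabbb
  11 |  10 | babbb
  12 |  13 | bb
  13 |   9 | bbabbb
  14 |  12 | bbb

SA = [6, 1, 7, 4, 2, 8, 11, 14, 5, 0, 3, 10, 13, 9, 12]
[i] adj suffixes → lcp
  [1] 6/1 → 2 ('aa')
  [2] 1/7 → 3 ('aab')
  [3] 7/4 → 1 ('a')
  [4] 4/2 → 3 ('aba')
  [5] 2/8 → 2 ('ab')
  [6] 8/11 → 3 ('abb')
  [7] 11/14 → 0 ('')
  [8] 14/5 → 1 ('b')
  [9] 5/0 → 3 ('baa')
  [10] 0/3 → 2 ('ba')
  [11] 3/10 → 3 ('bab')
  [12] 10/13 → 1 ('b')
  [13] 13/9 → 2 ('bb')
  [14] 9/12 → 2 ('bb')

[0, 2, 3, 1, 3, 2, 3, 0, 1, 3, 2, 3, 1, 2, 2]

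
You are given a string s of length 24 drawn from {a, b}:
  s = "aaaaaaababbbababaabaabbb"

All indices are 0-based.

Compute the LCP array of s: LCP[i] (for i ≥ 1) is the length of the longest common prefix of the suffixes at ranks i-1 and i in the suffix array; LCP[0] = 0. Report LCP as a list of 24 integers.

rank→(start, suffix):
  0 → (0, 'aaaaaaababbbababaabaabbb')
  1 → (1, 'aaaaaababbbababaabaabbb')
  2 → (2, 'aaaaababbbababaabaabbb')
  3 → (3, 'aaaababbbababaabaabbb')
  4 → (4, 'aaababbbababaabaabbb')
  5 → (16, 'aabaabbb')
  6 → (5, 'aababbbababaabaabbb')
  7 → (19, 'aabbb')
  8 → (14, 'abaabaabbb')
  9 → (17, 'abaabbb')
  10 → (12, 'ababaabaabbb')
  11 → (6, 'ababbbababaabaabbb')
  12 → (20, 'abbb')
  13 → (8, 'abbbababaabaabbb')
  14 → (23, 'b')
  15 → (15, 'baabaabbb')
  16 → (18, 'baabbb')
  17 → (13, 'babaabaabbb')
  18 → (11, 'bababaabaabbb')
  19 → (7, 'babbbababaabaabbb')
  20 → (22, 'bb')
  21 → (10, 'bbababaabaabbb')
  22 → (21, 'bbb')
  23 → (9, 'bbbababaabaabbb')

SA = [0, 1, 2, 3, 4, 16, 5, 19, 14, 17, 12, 6, 20, 8, 23, 15, 18, 13, 11, 7, 22, 10, 21, 9]
i: (SA[i-1],SA[i]) lcp shared
  1: (0,1) 6 'aaaaaa'
  2: (1,2) 5 'aaaaa'
  3: (2,3) 4 'aaaa'
  4: (3,4) 3 'aaa'
  5: (4,16) 2 'aa'
  6: (16,5) 4 'aaba'
  7: (5,19) 3 'aab'
  8: (19,14) 1 'a'
  9: (14,17) 5 'abaab'
  10: (17,12) 3 'aba'
  11: (12,6) 4 'abab'
  12: (6,20) 2 'ab'
  13: (20,8) 4 'abbb'
  14: (8,23) 0 ''
  15: (23,15) 1 'b'
  16: (15,18) 4 'baab'
  17: (18,13) 2 'ba'
  18: (13,11) 4 'baba'
  19: (11,7) 3 'bab'
  20: (7,22) 1 'b'
  21: (22,10) 2 'bb'
  22: (10,21) 2 'bb'
  23: (21,9) 3 'bbb'

[0, 6, 5, 4, 3, 2, 4, 3, 1, 5, 3, 4, 2, 4, 0, 1, 4, 2, 4, 3, 1, 2, 2, 3]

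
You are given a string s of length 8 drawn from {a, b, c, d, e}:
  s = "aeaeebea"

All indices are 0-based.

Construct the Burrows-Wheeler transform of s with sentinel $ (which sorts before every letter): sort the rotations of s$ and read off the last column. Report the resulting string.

rank  rotation   last
    0  $aeaeebea  a
    1  a$aeaeebe  e
    2  aeaeebea$  $
    3  aeebea$ae  e
    4  bea$aeaee  e
    5  ea$aeaeeb  b
    6  eaeebea$a  a
    7  ebea$aeae  e
    8  eebea$aea  a

ae$eebaea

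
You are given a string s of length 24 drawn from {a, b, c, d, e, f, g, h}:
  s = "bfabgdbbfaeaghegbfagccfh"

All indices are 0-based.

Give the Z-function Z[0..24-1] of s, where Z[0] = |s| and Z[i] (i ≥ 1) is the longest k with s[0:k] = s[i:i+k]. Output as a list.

Z[0]=24
i=1: fresh scan; Z[1]=0
i=2: fresh scan; Z[2]=0
i=3: fresh scan; Z[3]=1 scan→box=[3,4)
i=4: fresh scan; Z[4]=0
i=5: fresh scan; Z[5]=0
i=6: fresh scan; Z[6]=1 scan→box=[6,7)
i=7: fresh scan; Z[7]=3 scan→box=[7,10)
i=8: min(r-i=2, Z[1]=0)=0; Z[8]=0
i=9: min(r-i=1, Z[2]=0)=0; Z[9]=0
i=10: fresh scan; Z[10]=0
i=11: fresh scan; Z[11]=0
i=12: fresh scan; Z[12]=0
i=13: fresh scan; Z[13]=0
i=14: fresh scan; Z[14]=0
i=15: fresh scan; Z[15]=0
i=16: fresh scan; Z[16]=3 scan→box=[16,19)
i=17: min(r-i=2, Z[1]=0)=0; Z[17]=0
i=18: min(r-i=1, Z[2]=0)=0; Z[18]=0
i=19: fresh scan; Z[19]=0
i=20: fresh scan; Z[20]=0
i=21: fresh scan; Z[21]=0
i=22: fresh scan; Z[22]=0
i=23: fresh scan; Z[23]=0

[24, 0, 0, 1, 0, 0, 1, 3, 0, 0, 0, 0, 0, 0, 0, 0, 3, 0, 0, 0, 0, 0, 0, 0]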